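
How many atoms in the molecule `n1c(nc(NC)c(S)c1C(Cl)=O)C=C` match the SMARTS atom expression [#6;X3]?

7

The query [#6;X3] means: any carbon (aromatic or not) with three total connections.
Check the 14 heavy atoms by environment: 2× n (aromatic, X2) → no; 4× c (aromatic, X3) → match; 1× S (X2) → no; 3× C (X3) → match; 1× O (X1) → no; 1× Cl (X1) → no; 1× N (X3) → no; 1× C (X4) → no.
Summing the matching environments: 4 + 3 = 7 matching atoms.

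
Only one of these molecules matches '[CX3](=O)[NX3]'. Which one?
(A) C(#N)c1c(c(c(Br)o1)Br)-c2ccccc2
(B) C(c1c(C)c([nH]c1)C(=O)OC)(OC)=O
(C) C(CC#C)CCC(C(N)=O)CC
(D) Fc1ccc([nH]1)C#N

C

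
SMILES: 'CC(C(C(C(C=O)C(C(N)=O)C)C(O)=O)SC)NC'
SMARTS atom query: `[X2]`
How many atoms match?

2

The query [X2] means: any atom with exactly two total connections (bonds + H).
Check the 19 heavy atoms by environment: 9× C (X4) → no; 2× N (X3) → no; 1× S (X2) → match; 3× C (X3) → no; 3× O (X1) → no; 1× O (X2) → match.
Summing the matching environments: 1 + 1 = 2 matching atoms.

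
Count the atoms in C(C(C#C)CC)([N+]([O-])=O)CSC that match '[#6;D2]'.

3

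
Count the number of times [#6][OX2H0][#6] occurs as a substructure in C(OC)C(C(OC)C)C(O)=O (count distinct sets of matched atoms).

2

[#6][OX2H0][#6] is the SMARTS for an ether: an aliphatic oxygen bridging two carbons with no H on the oxygen.
The molecule carries 2 separate instances of a methoxy ether (-OCH3) meeting every constraint; each maps to a distinct set of atoms, giving 2 matches.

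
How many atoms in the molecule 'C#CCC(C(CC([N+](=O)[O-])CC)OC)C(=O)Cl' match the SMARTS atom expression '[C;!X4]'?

3

The query [C;!X4] means: aliphatic carbon that does not have four total connections.
Check the 17 heavy atoms by environment: 8× C (X4) → no; 2× C (X2) → match; 1× N (charge +1, X3) → no; 1× O (charge -1, X1) → no; 2× O (X1) → no; 1× O (X2) → no; 1× C (X3) → match; 1× Cl (X1) → no.
Summing the matching environments: 2 + 1 = 3 matching atoms.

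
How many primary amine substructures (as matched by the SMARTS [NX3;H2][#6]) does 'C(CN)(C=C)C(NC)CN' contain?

[NX3;H2][#6] is the SMARTS for a primary amine: a trivalent nitrogen with two H attached to carbon.
The molecule carries 2 separate instances of a primary amino group (-NH2) meeting every constraint; each maps to a distinct set of atoms, giving 2 matches.

2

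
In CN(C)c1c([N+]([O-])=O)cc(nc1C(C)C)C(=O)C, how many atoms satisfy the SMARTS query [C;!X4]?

1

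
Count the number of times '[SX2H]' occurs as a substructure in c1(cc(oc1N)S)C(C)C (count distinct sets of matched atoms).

1

[SX2H] is the SMARTS for a thiol: an aliphatic sulfur with two connections, one being H.
Exactly one fragment in the molecule meets all constraints, giving 1 match.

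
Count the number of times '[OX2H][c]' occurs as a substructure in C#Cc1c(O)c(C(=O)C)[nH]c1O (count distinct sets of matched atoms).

[OX2H][c] is the SMARTS for a phenol: a hydroxyl oxygen attached to an aromatic carbon.
The molecule carries 2 separate instances of a hydroxyl group (-OH) meeting every constraint; each maps to a distinct set of atoms, giving 2 matches.

2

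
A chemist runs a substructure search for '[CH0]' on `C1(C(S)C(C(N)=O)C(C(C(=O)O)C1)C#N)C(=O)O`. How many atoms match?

4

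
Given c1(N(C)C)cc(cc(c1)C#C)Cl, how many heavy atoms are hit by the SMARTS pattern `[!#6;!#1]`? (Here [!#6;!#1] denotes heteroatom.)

2

Check the 12 heavy atoms by environment: 6× c (aromatic) → no; 4× C → no; 1× N → match; 1× Cl → match.
Summing the matching environments: 1 + 1 = 2 matching atoms.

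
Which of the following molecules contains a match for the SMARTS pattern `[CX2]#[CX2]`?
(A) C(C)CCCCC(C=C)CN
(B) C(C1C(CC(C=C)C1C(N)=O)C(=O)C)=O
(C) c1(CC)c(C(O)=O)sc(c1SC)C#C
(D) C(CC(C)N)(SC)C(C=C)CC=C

C

[CX2]#[CX2] describes a carbon-carbon triple bond (an alkyne).
(A) has a vinyl group (-CH=CH2) but the C=C is a double bond; both carbons are CX3, not CX2.
(B) has a vinyl group (-CH=CH2) but the C=C is a double bond; both carbons are CX3, not CX2.
(C) contains an ethynyl group (-C#CH), which satisfies every atom and bond constraint.
(D) has a vinyl group (-CH=CH2) but the C=C is a double bond; both carbons are CX3, not CX2.
So the answer is (C).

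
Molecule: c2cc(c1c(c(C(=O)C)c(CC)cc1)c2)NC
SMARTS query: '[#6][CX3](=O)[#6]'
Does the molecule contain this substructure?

Yes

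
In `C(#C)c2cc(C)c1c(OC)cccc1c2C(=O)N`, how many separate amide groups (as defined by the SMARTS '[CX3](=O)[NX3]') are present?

1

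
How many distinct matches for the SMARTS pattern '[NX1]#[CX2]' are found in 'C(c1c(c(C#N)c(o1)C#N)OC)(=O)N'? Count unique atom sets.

[NX1]#[CX2] is the SMARTS for a nitrile: a nitrogen triple-bonded to a two-connected carbon.
The molecule carries 2 separate instances of a nitrile (-C#N) meeting every constraint; each maps to a distinct set of atoms, giving 2 matches.

2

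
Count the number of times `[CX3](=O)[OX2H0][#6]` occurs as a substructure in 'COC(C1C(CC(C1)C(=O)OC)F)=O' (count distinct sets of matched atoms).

[CX3](=O)[OX2H0][#6] is the SMARTS for an ester: a carbonyl carbon bonded to an oxygen that is itself bonded to carbon (no H on that O).
The molecule carries 2 separate instances of a methyl-ester group (-C(=O)OCH3) meeting every constraint; each maps to a distinct set of atoms, giving 2 matches.

2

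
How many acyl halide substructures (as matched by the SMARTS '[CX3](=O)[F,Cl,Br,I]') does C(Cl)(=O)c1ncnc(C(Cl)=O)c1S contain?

[CX3](=O)[F,Cl,Br,I] is the SMARTS for an acyl halide: a carbonyl carbon bonded to a halogen.
The molecule carries 2 separate instances of an acyl chloride (-C(=O)Cl) meeting every constraint; each maps to a distinct set of atoms, giving 2 matches.

2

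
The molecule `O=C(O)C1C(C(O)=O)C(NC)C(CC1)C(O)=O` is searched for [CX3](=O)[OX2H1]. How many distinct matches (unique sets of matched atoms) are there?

[CX3](=O)[OX2H1] is the SMARTS for a carboxylic acid: an sp2 carbon double-bonded to O and single-bonded to an -OH oxygen.
The molecule carries 3 separate instances of a carboxylic acid group (-C(=O)OH) meeting every constraint; each maps to a distinct set of atoms, giving 3 matches.

3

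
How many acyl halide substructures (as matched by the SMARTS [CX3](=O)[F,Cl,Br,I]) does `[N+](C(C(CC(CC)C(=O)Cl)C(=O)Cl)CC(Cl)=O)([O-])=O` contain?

3

[CX3](=O)[F,Cl,Br,I] is the SMARTS for an acyl halide: a carbonyl carbon bonded to a halogen.
The molecule carries 3 separate instances of an acyl chloride (-C(=O)Cl) meeting every constraint; each maps to a distinct set of atoms, giving 3 matches.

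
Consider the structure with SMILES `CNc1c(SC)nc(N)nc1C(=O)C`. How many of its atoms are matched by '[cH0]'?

4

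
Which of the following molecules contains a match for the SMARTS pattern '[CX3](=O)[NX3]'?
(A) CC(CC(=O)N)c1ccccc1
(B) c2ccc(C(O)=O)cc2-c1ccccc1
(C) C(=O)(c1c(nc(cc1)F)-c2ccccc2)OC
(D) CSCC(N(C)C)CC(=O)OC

[CX3](=O)[NX3] describes a carbonyl carbon bonded to a trivalent nitrogen (an amide).
(A) contains a primary amide (-C(=O)NH2), which satisfies every atom and bond constraint.
(B) has a carboxylic acid group (-C(=O)OH) but the carbonyl is bonded to O, not to an NX3 nitrogen.
(C) has a methyl-ester group (-C(=O)OCH3) but the carbonyl is bonded to O, not to an NX3 nitrogen.
(D) has a methyl-ester group (-C(=O)OCH3) but the carbonyl is bonded to O, not to an NX3 nitrogen.
So the answer is (A).

A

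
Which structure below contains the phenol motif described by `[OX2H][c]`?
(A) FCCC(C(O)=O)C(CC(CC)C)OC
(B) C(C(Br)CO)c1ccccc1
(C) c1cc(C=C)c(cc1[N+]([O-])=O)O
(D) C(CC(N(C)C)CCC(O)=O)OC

C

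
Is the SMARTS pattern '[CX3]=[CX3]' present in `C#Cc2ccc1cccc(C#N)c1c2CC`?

No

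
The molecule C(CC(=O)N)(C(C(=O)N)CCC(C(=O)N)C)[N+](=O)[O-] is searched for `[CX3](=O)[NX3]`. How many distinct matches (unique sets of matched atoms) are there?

[CX3](=O)[NX3] is the SMARTS for an amide: a carbonyl carbon bonded to a trivalent nitrogen.
The molecule carries 3 separate instances of a primary amide (-C(=O)NH2) meeting every constraint; each maps to a distinct set of atoms, giving 3 matches.

3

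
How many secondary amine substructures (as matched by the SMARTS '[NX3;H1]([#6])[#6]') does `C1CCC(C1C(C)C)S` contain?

[NX3;H1]([#6])[#6] is the SMARTS for a secondary amine: a trivalent nitrogen with one H, bonded to two carbons.
No fragment in the molecule satisfies every constraint, giving 0 matches.

0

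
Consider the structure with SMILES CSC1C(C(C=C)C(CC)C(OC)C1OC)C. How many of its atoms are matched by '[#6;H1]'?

7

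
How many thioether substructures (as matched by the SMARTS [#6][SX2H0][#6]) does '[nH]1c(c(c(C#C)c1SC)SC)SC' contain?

3

[#6][SX2H0][#6] is the SMARTS for a thioether: an aliphatic sulfur bridging two carbons with no H on the sulfur.
The molecule carries 3 separate instances of a methylthio ether (-SCH3) meeting every constraint; each maps to a distinct set of atoms, giving 3 matches.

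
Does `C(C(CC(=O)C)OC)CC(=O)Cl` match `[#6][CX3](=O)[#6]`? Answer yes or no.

Yes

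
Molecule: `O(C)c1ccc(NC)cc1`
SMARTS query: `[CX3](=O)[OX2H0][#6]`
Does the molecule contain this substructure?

No

The pattern [CX3](=O)[OX2H0][#6] describes a carbonyl carbon bonded to an oxygen that is itself bonded to carbon (no H on that O) — an ester.
The closest candidate here is a methoxy ether (-OCH3), but the ether oxygen is not adjacent to a C=O carbon. No other fragment satisfies the full query, so there is no match.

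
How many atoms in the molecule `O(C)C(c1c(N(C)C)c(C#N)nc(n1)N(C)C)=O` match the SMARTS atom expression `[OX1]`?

Check the 18 heavy atoms by environment: 2× n (aromatic, X2) → no; 4× c (aromatic, X3) → no; 2× N (X3) → no; 5× C (X4) → no; 1× C (X3) → no; 1× O (X1) → match; 1× O (X2) → no; 1× C (X2) → no; 1× N (X1) → no.
That gives 1 matching atom.

1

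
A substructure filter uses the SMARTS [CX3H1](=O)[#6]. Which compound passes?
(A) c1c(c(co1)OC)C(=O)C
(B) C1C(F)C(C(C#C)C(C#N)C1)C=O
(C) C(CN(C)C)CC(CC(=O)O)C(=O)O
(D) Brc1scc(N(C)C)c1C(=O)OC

B

[CX3H1](=O)[#6] describes an sp2 carbon with one H, double-bonded to O and single-bonded to carbon (an aldehyde).
(A) has an acetyl/ketone group (-C(=O)CH3) but the carbonyl carbon has H0 (two carbon neighbours), not H1.
(B) contains an aldehyde (-CHO), which satisfies every atom and bond constraint.
(C) has a carboxylic acid group (-C(=O)OH) but the carbonyl carbon has H0 and is bonded to O, not H1.
(D) has a methyl-ester group (-C(=O)OCH3) but the carbonyl carbon has H0, not H1.
So the answer is (B).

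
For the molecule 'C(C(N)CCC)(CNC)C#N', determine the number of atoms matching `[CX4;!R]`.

The query [CX4;!R] means: aliphatic carbon with four total connections, not in a ring.
Check the 11 heavy atoms by environment: 7× C (X4, acyclic) → match; 1× C (X2, acyclic) → no; 1× N (X1, acyclic) → no; 2× N (X3, acyclic) → no.
That gives 7 matching atoms.

7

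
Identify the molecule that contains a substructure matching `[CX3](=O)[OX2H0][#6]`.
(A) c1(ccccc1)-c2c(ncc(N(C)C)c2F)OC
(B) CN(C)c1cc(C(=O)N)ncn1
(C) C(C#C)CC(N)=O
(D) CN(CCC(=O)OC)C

D

[CX3](=O)[OX2H0][#6] describes a carbonyl carbon bonded to an oxygen that is itself bonded to carbon (no H on that O) (an ester).
(A) has a methoxy ether (-OCH3) but the ether oxygen is not adjacent to a C=O carbon.
(B) has a primary amide (-C(=O)NH2) but the carbonyl is bonded to N, not to an O-C linkage.
(C) has a primary amide (-C(=O)NH2) but the carbonyl is bonded to N, not to an O-C linkage.
(D) contains a methyl-ester group (-C(=O)OCH3), which satisfies every atom and bond constraint.
So the answer is (D).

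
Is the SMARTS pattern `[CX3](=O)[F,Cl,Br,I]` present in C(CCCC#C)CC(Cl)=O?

Yes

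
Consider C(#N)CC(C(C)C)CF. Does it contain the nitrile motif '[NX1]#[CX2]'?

The pattern [NX1]#[CX2] describes a nitrogen triple-bonded to a two-connected carbon — a nitrile.
The molecule carries a nitrile (-C#N), whose atoms satisfy every constraint of the query, so the pattern matches.

Yes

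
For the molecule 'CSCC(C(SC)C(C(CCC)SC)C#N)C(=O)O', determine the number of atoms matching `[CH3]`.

4

The query [CH3] means: aliphatic carbon with exactly three hydrogens.
Check the 19 heavy atoms by environment: 3× C (H2) → no; 4× C (H1) → no; 3× S (H0) → no; 4× C (H3) → match; 2× C (H0) → no; 1× O (H0) → no; 1× O (H1) → no; 1× N (H0) → no.
That gives 4 matching atoms.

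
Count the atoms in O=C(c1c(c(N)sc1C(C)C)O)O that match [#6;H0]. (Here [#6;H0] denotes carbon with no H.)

The query [#6;H0] means: any carbon with no attached hydrogen.
Check the 13 heavy atoms by environment: 1× s (aromatic, H0) → no; 4× c (aromatic, H0) → match; 1× C (H0) → match; 1× O (H0) → no; 2× O (H1) → no; 1× N (H2) → no; 1× C (H1) → no; 2× C (H3) → no.
Summing the matching environments: 4 + 1 = 5 matching atoms.

5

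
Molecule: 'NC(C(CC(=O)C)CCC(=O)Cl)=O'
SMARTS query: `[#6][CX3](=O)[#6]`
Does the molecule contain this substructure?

The pattern [#6][CX3](=O)[#6] describes a carbonyl carbon (no H) flanked by two carbons — a ketone.
The molecule carries an acetyl/ketone group (-C(=O)CH3), whose atoms satisfy every constraint of the query, so the pattern matches.

Yes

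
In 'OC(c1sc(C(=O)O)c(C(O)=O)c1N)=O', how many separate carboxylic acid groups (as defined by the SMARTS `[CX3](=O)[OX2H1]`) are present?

3

[CX3](=O)[OX2H1] is the SMARTS for a carboxylic acid: an sp2 carbon double-bonded to O and single-bonded to an -OH oxygen.
The molecule carries 3 separate instances of a carboxylic acid group (-C(=O)OH) meeting every constraint; each maps to a distinct set of atoms, giving 3 matches.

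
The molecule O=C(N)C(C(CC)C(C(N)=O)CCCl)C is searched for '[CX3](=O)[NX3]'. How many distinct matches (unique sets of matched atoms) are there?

2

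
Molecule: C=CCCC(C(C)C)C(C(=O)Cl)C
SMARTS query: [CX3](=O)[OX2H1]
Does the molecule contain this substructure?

No

The pattern [CX3](=O)[OX2H1] describes an sp2 carbon double-bonded to O and single-bonded to an -OH oxygen — a carboxylic acid.
The closest candidate here is an acyl chloride (-C(=O)Cl), but the carbonyl is bonded to Cl, not to an -OH oxygen. No other fragment satisfies the full query, so there is no match.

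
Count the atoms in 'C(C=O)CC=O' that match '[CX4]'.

2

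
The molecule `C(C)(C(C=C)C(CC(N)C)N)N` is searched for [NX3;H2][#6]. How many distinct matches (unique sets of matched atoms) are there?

3

[NX3;H2][#6] is the SMARTS for a primary amine: a trivalent nitrogen with two H attached to carbon.
The molecule carries 3 separate instances of a primary amino group (-NH2) meeting every constraint; each maps to a distinct set of atoms, giving 3 matches.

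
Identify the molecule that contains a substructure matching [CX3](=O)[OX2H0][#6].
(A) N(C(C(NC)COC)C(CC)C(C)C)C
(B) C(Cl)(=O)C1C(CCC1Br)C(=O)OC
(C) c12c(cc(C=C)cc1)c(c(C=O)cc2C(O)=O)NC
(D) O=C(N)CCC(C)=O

B

[CX3](=O)[OX2H0][#6] describes a carbonyl carbon bonded to an oxygen that is itself bonded to carbon (no H on that O) (an ester).
(A) has a methoxy ether (-OCH3) but the ether oxygen is not adjacent to a C=O carbon.
(B) contains a methyl-ester group (-C(=O)OCH3), which satisfies every atom and bond constraint.
(C) has a carboxylic acid group (-C(=O)OH) but the singly-bonded O carries H (OX2H1, not H0).
(D) has a primary amide (-C(=O)NH2) but the carbonyl is bonded to N, not to an O-C linkage.
So the answer is (B).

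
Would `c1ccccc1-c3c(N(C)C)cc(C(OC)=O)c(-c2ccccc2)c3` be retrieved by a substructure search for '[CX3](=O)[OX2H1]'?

No

The pattern [CX3](=O)[OX2H1] describes an sp2 carbon double-bonded to O and single-bonded to an -OH oxygen — a carboxylic acid.
The closest candidate here is a methyl-ester group (-C(=O)OCH3), but the singly-bonded O has no H (OX2H0, not OX2H1). No other fragment satisfies the full query, so there is no match.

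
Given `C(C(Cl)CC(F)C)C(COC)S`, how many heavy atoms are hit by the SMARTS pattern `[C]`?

Check the 12 heavy atoms by environment: 8× C → match; 1× Cl → no; 1× F → no; 1× O → no; 1× S → no.
That gives 8 matching atoms.

8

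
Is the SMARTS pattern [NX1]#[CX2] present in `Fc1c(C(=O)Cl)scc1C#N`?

The pattern [NX1]#[CX2] describes a nitrogen triple-bonded to a two-connected carbon — a nitrile.
The molecule carries a nitrile (-C#N), whose atoms satisfy every constraint of the query, so the pattern matches.

Yes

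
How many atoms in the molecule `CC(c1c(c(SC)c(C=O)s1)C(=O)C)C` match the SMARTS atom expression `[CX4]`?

5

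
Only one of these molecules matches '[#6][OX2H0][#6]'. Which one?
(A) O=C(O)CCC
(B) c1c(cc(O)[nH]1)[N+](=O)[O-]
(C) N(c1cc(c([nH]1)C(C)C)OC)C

C

[#6][OX2H0][#6] describes an aliphatic oxygen bridging two carbons with no H on the oxygen (an ether).
(A) has a carboxylic acid group (-C(=O)OH) but the -OH oxygen has H1; the =O is OX1, not OX2.
(B) has a hydroxyl group (-OH) but the oxygen has H1, not H0 bridging two carbons.
(C) contains a methoxy ether (-OCH3), which satisfies every atom and bond constraint.
So the answer is (C).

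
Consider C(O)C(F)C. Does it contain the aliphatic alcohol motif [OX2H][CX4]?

Yes

The pattern [OX2H][CX4] describes a hydroxyl oxygen bound to an sp3 (X4) carbon — an aliphatic alcohol.
The molecule carries a hydroxyl group (-OH), whose atoms satisfy every constraint of the query, so the pattern matches.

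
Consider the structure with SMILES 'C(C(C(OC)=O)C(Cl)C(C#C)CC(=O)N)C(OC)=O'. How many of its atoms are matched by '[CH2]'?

2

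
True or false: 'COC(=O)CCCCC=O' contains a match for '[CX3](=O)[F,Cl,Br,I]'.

The pattern [CX3](=O)[F,Cl,Br,I] describes a carbonyl carbon bonded to a halogen — an acyl halide.
The closest candidate here is a methyl-ester group (-C(=O)OCH3), but the carbonyl is bonded to -O-C, not to a halogen. No other fragment satisfies the full query, so there is no match.

False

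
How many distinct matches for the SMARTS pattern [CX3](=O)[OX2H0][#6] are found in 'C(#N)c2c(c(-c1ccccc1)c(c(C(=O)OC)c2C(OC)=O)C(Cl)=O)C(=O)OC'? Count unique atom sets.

[CX3](=O)[OX2H0][#6] is the SMARTS for an ester: a carbonyl carbon bonded to an oxygen that is itself bonded to carbon (no H on that O).
The molecule carries 3 separate instances of a methyl-ester group (-C(=O)OCH3) meeting every constraint; each maps to a distinct set of atoms, giving 3 matches.

3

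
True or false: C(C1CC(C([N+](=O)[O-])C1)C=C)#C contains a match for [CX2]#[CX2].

True

The pattern [CX2]#[CX2] describes a carbon-carbon triple bond — an alkyne.
The molecule carries an ethynyl group (-C#CH), whose atoms satisfy every constraint of the query, so the pattern matches.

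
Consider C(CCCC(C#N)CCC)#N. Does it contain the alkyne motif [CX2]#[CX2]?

No

The pattern [CX2]#[CX2] describes a carbon-carbon triple bond — an alkyne.
The closest candidate here is a nitrile (-C#N), but the triple bond is C#N, not C#C. No other fragment satisfies the full query, so there is no match.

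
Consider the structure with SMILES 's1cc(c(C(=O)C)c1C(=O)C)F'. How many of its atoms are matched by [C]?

4

Check the 12 heavy atoms by environment: 1× s (aromatic) → no; 4× c (aromatic) → no; 1× F → no; 4× C → match; 2× O → no.
That gives 4 matching atoms.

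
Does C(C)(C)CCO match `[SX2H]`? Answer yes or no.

The pattern [SX2H] describes an aliphatic sulfur with two connections, one being H — a thiol.
The closest candidate here is a hydroxyl group (-OH), but it is an -OH, not an -SH. No other fragment satisfies the full query, so there is no match.

No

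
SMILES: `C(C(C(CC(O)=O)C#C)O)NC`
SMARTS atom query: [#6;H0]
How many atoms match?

Check the 12 heavy atoms by environment: 2× C (H2) → no; 3× C (H1) → no; 1× N (H1) → no; 1× C (H3) → no; 2× O (H1) → no; 2× C (H0) → match; 1× O (H0) → no.
That gives 2 matching atoms.

2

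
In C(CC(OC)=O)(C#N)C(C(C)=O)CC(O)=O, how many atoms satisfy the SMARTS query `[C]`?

10

The query [C] means: uppercase C matches aliphatic (non-aromatic) carbon only.
Check the 16 heavy atoms by environment: 10× C → match; 1× N → no; 5× O → no.
That gives 10 matching atoms.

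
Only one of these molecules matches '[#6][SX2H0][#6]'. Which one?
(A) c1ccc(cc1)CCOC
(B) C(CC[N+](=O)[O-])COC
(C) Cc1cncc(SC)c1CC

[#6][SX2H0][#6] describes an aliphatic sulfur bridging two carbons with no H on the sulfur (a thioether).
(A) has a methoxy ether (-OCH3) but the bridging atom is O, not S.
(B) has a methoxy ether (-OCH3) but the bridging atom is O, not S.
(C) contains a methylthio ether (-SCH3), which satisfies every atom and bond constraint.
So the answer is (C).

C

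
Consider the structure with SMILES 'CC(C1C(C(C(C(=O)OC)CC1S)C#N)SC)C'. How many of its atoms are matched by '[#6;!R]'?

7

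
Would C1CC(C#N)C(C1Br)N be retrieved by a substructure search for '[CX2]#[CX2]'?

The pattern [CX2]#[CX2] describes a carbon-carbon triple bond — an alkyne.
The closest candidate here is a nitrile (-C#N), but the triple bond is C#N, not C#C. No other fragment satisfies the full query, so there is no match.

No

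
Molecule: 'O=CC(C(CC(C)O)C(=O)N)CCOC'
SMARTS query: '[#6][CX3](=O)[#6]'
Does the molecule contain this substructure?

The pattern [#6][CX3](=O)[#6] describes a carbonyl carbon (no H) flanked by two carbons — a ketone.
The closest candidate here is an aldehyde (-CHO), but the carbonyl carbon has H1, so it is not flanked by two carbons. No other fragment satisfies the full query, so there is no match.

No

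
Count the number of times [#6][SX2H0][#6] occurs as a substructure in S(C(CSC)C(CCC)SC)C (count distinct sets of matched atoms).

3

[#6][SX2H0][#6] is the SMARTS for a thioether: an aliphatic sulfur bridging two carbons with no H on the sulfur.
The molecule carries 3 separate instances of a methylthio ether (-SCH3) meeting every constraint; each maps to a distinct set of atoms, giving 3 matches.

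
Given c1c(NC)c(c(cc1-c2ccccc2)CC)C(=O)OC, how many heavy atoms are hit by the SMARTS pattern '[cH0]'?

5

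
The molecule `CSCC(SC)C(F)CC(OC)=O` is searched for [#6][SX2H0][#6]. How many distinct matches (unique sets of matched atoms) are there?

[#6][SX2H0][#6] is the SMARTS for a thioether: an aliphatic sulfur bridging two carbons with no H on the sulfur.
The molecule carries 2 separate instances of a methylthio ether (-SCH3) meeting every constraint; each maps to a distinct set of atoms, giving 2 matches.

2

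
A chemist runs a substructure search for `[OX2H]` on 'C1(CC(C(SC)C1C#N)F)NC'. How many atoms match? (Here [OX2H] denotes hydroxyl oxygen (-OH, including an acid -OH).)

Check the 12 heavy atoms by environment: 4× C (H1, X4) → no; 1× C (H2, X4) → no; 1× N (H1, X3) → no; 2× C (H3, X4) → no; 1× C (H0, X2) → no; 1× N (H0, X1) → no; 1× F (H0, X1) → no; 1× S (H0, X2) → no.
No environment satisfies the query, so 0 matching atoms.

0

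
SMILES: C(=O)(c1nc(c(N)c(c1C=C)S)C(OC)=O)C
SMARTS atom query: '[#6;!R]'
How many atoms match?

6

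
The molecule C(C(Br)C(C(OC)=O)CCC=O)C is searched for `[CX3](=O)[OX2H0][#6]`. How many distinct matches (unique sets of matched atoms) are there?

[CX3](=O)[OX2H0][#6] is the SMARTS for an ester: a carbonyl carbon bonded to an oxygen that is itself bonded to carbon (no H on that O).
Exactly one fragment in the molecule meets all constraints, giving 1 match.

1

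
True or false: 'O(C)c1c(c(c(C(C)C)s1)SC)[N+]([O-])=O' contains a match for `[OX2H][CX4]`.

False

The pattern [OX2H][CX4] describes a hydroxyl oxygen bound to an sp3 (X4) carbon — an aliphatic alcohol.
The closest candidate here is a methoxy ether (-OCH3), but the oxygen has H0 (ether), not H1. No other fragment satisfies the full query, so there is no match.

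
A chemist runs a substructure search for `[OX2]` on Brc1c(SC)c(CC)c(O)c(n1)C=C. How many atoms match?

1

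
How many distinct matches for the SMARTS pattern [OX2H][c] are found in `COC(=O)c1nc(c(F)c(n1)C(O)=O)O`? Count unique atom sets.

1

[OX2H][c] is the SMARTS for a phenol: a hydroxyl oxygen attached to an aromatic carbon.
Exactly one fragment in the molecule meets all constraints, giving 1 match.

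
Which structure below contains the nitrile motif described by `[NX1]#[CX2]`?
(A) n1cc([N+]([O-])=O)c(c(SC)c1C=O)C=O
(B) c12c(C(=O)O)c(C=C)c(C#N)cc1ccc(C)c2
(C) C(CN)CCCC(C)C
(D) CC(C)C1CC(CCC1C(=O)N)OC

[NX1]#[CX2] describes a nitrogen triple-bonded to a two-connected carbon (a nitrile).
(A) has a nitro group (-[N+](=O)[O-]) but there is no C#N triple bond.
(B) contains a nitrile (-C#N), which satisfies every atom and bond constraint.
(C) has a primary amino group (-NH2) but the nitrogen is NX3 (three connections), not NX1 triple-bonded.
(D) has a primary amide (-C(=O)NH2) but the nitrogen is NX3, not NX1.
So the answer is (B).

B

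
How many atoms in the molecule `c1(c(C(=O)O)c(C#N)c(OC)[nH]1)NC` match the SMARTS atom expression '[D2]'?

Check the 14 heavy atoms by environment: 1× n (aromatic, D2) → match; 4× c (aromatic, D3) → no; 1× C (D3) → no; 2× O (D1) → no; 1× O (D2) → match; 2× C (D1) → no; 1× C (D2) → match; 1× N (D1) → no; 1× N (D2) → match.
Summing the matching environments: 1 + 1 + 1 + 1 = 4 matching atoms.

4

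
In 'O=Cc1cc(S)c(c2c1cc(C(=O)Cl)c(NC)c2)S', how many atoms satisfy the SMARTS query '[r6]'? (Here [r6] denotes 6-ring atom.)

The query [r6] means: r6 matches atoms in a six-membered ring.
Check the 19 heavy atoms by environment: 10× c (aromatic, in 6-ring) → match; 2× S (acyclic) → no; 3× C (acyclic) → no; 2× O (acyclic) → no; 1× N (acyclic) → no; 1× Cl (acyclic) → no.
That gives 10 matching atoms.

10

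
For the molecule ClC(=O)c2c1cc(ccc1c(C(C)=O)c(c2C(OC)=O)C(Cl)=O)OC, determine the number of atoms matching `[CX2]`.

The query [CX2] means: C with X2: aliphatic carbon with exactly 2 total connections.
Check the 25 heavy atoms by environment: 10× c (aromatic, X3) → no; 4× C (X3) → no; 4× O (X1) → no; 2× O (X2) → no; 3× C (X4) → no; 2× Cl (X1) → no.
No environment satisfies the query, so 0 matching atoms.

0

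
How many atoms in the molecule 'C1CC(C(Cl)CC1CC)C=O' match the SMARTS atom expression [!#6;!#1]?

2

Check the 11 heavy atoms by environment: 9× C → no; 1× O → match; 1× Cl → match.
Summing the matching environments: 1 + 1 = 2 matching atoms.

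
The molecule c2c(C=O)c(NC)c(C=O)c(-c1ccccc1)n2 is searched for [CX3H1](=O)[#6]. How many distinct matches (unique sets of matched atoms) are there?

2

[CX3H1](=O)[#6] is the SMARTS for an aldehyde: an sp2 carbon with one H, double-bonded to O and single-bonded to carbon.
The molecule carries 2 separate instances of an aldehyde (-CHO) meeting every constraint; each maps to a distinct set of atoms, giving 2 matches.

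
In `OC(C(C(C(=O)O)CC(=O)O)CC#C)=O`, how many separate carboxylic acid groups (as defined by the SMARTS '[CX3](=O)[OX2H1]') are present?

3

[CX3](=O)[OX2H1] is the SMARTS for a carboxylic acid: an sp2 carbon double-bonded to O and single-bonded to an -OH oxygen.
The molecule carries 3 separate instances of a carboxylic acid group (-C(=O)OH) meeting every constraint; each maps to a distinct set of atoms, giving 3 matches.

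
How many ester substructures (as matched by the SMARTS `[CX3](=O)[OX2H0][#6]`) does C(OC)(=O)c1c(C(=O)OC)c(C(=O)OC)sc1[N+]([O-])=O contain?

3

[CX3](=O)[OX2H0][#6] is the SMARTS for an ester: a carbonyl carbon bonded to an oxygen that is itself bonded to carbon (no H on that O).
The molecule carries 3 separate instances of a methyl-ester group (-C(=O)OCH3) meeting every constraint; each maps to a distinct set of atoms, giving 3 matches.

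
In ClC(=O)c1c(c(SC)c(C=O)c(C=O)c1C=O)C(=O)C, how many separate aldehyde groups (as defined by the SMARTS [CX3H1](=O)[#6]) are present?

[CX3H1](=O)[#6] is the SMARTS for an aldehyde: an sp2 carbon with one H, double-bonded to O and single-bonded to carbon.
The molecule carries 3 separate instances of an aldehyde (-CHO) meeting every constraint; each maps to a distinct set of atoms, giving 3 matches.

3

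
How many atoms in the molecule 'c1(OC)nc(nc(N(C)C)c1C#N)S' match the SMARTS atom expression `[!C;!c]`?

Check the 14 heavy atoms by environment: 2× n (aromatic) → match; 4× c (aromatic) → no; 4× C → no; 2× N → match; 1× O → match; 1× S → match.
Summing the matching environments: 2 + 2 + 1 + 1 = 6 matching atoms.

6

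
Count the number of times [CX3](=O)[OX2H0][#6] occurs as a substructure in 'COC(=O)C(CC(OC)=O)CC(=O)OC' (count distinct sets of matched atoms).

3

[CX3](=O)[OX2H0][#6] is the SMARTS for an ester: a carbonyl carbon bonded to an oxygen that is itself bonded to carbon (no H on that O).
The molecule carries 3 separate instances of a methyl-ester group (-C(=O)OCH3) meeting every constraint; each maps to a distinct set of atoms, giving 3 matches.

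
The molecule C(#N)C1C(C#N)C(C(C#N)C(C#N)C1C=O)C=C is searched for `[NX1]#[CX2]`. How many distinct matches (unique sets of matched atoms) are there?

[NX1]#[CX2] is the SMARTS for a nitrile: a nitrogen triple-bonded to a two-connected carbon.
The molecule carries 4 separate instances of a nitrile (-C#N) meeting every constraint; each maps to a distinct set of atoms, giving 4 matches.

4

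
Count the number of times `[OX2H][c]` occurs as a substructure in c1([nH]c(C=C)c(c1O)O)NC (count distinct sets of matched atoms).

[OX2H][c] is the SMARTS for a phenol: a hydroxyl oxygen attached to an aromatic carbon.
The molecule carries 2 separate instances of a hydroxyl group (-OH) meeting every constraint; each maps to a distinct set of atoms, giving 2 matches.

2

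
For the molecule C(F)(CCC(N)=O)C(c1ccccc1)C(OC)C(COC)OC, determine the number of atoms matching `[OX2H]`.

0

The query [OX2H] means: aliphatic oxygen with two connections, one of which is H — an -OH oxygen.
Check the 23 heavy atoms by environment: 3× C (H2, X4) → no; 4× C (H1, X4) → no; 1× c (aromatic, H0, X3) → no; 5× c (aromatic, H1, X3) → no; 3× O (H0, X2) → no; 3× C (H3, X4) → no; 1× C (H0, X3) → no; 1× O (H0, X1) → no; 1× N (H2, X3) → no; 1× F (H0, X1) → no.
No environment satisfies the query, so 0 matching atoms.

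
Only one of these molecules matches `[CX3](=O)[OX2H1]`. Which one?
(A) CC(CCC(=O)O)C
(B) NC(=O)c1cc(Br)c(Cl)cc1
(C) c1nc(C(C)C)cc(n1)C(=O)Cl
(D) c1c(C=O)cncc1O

A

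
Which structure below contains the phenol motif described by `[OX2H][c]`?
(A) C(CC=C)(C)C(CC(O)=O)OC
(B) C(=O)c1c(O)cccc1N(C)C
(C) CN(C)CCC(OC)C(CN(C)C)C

B

[OX2H][c] describes a hydroxyl oxygen attached to an aromatic carbon (a phenol).
(A) has a methoxy ether (-OCH3) but the oxygen has H0, not H1.
(B) contains a hydroxyl group (-OH), which satisfies every atom and bond constraint.
(C) has a methoxy ether (-OCH3) but the oxygen has H0, not H1.
So the answer is (B).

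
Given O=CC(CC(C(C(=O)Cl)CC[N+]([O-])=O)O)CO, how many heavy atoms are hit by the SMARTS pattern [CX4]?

Check the 17 heavy atoms by environment: 7× C (X4) → match; 1× N (charge +1, X3) → no; 1× O (charge -1, X1) → no; 3× O (X1) → no; 2× C (X3) → no; 1× Cl (X1) → no; 2× O (X2) → no.
That gives 7 matching atoms.

7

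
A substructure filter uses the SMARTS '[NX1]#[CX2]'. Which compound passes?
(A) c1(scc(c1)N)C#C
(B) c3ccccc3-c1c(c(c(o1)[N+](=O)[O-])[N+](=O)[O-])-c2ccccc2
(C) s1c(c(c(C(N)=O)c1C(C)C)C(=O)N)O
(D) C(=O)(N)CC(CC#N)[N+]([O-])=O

[NX1]#[CX2] describes a nitrogen triple-bonded to a two-connected carbon (a nitrile).
(A) has a primary amino group (-NH2) but the nitrogen is NX3 (three connections), not NX1 triple-bonded.
(B) has a nitro group (-[N+](=O)[O-]) but there is no C#N triple bond.
(C) has a primary amide (-C(=O)NH2) but the nitrogen is NX3, not NX1.
(D) contains a nitrile (-C#N), which satisfies every atom and bond constraint.
So the answer is (D).

D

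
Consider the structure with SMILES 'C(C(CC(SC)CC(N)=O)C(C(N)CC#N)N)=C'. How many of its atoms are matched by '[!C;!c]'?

6

The query [!C;!c] means: neither aliphatic nor aromatic carbon — same as [!#6].
Check the 18 heavy atoms by environment: 12× C → no; 1× S → match; 4× N → match; 1× O → match.
Summing the matching environments: 1 + 4 + 1 = 6 matching atoms.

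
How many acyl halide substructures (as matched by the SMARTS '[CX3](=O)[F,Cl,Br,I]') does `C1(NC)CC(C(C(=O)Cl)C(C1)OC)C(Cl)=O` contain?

2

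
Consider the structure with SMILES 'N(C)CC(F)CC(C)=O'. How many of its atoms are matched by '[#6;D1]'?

The query [#6;D1] means: carbon bonded to exactly one heavy atom.
Check the 9 heavy atoms by environment: 2× C (D2) → no; 2× C (D3) → no; 1× F (D1) → no; 1× N (D2) → no; 2× C (D1) → match; 1× O (D1) → no.
That gives 2 matching atoms.

2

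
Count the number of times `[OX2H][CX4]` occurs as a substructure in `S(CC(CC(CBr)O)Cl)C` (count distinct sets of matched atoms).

1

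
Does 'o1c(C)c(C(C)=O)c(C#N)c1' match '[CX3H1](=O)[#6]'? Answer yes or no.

No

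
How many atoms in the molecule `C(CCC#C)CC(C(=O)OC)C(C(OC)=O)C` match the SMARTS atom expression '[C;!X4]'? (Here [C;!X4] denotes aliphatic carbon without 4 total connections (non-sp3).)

4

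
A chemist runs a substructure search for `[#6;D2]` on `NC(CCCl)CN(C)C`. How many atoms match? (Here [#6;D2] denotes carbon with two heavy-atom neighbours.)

3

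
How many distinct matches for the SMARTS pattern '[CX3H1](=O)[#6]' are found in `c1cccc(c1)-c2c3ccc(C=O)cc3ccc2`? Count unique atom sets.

1

[CX3H1](=O)[#6] is the SMARTS for an aldehyde: an sp2 carbon with one H, double-bonded to O and single-bonded to carbon.
Exactly one fragment in the molecule meets all constraints, giving 1 match.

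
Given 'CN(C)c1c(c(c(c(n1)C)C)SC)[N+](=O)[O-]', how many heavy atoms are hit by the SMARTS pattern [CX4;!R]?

The query [CX4;!R] means: aliphatic carbon with four total connections, not in a ring.
Check the 16 heavy atoms by environment: 1× n (aromatic, X2, in 6-ring) → no; 5× c (aromatic, X3, in 6-ring) → no; 1× S (X2, acyclic) → no; 5× C (X4, acyclic) → match; 1× N (X3, acyclic) → no; 1× N (charge +1, X3, acyclic) → no; 1× O (charge -1, X1, acyclic) → no; 1× O (X1, acyclic) → no.
That gives 5 matching atoms.

5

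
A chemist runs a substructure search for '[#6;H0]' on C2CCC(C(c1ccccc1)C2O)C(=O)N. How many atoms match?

The query [#6;H0] means: any carbon with no attached hydrogen.
Check the 16 heavy atoms by environment: 3× C (H2) → no; 3× C (H1) → no; 1× c (aromatic, H0) → match; 5× c (aromatic, H1) → no; 1× O (H1) → no; 1× C (H0) → match; 1× O (H0) → no; 1× N (H2) → no.
Summing the matching environments: 1 + 1 = 2 matching atoms.

2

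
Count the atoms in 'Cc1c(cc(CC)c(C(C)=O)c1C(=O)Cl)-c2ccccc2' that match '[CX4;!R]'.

4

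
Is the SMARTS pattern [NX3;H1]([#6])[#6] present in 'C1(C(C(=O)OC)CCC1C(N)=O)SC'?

No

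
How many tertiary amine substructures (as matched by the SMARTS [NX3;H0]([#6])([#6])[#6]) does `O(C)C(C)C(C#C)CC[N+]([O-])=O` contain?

0

[NX3;H0]([#6])([#6])[#6] is the SMARTS for a tertiary amine: a trivalent nitrogen with no H, bonded to three carbons.
No fragment in the molecule satisfies every constraint, giving 0 matches.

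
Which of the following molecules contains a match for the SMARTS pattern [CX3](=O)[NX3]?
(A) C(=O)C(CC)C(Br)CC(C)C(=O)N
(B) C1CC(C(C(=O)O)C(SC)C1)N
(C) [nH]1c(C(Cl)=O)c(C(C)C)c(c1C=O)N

A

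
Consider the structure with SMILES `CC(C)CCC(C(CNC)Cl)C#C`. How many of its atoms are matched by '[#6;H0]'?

The query [#6;H0] means: any carbon with no attached hydrogen.
Check the 13 heavy atoms by environment: 3× C (H2) → no; 4× C (H1) → no; 1× Cl (H0) → no; 1× N (H1) → no; 3× C (H3) → no; 1× C (H0) → match.
That gives 1 matching atom.

1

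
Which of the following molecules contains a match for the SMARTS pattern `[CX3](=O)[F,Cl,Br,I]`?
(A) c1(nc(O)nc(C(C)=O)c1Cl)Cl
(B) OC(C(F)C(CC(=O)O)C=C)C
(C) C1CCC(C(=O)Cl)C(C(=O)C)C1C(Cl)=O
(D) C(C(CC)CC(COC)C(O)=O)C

C

[CX3](=O)[F,Cl,Br,I] describes a carbonyl carbon bonded to a halogen (an acyl halide).
(A) has a chloro substituent but the Cl is not on a carbonyl carbon.
(B) has a carboxylic acid group (-C(=O)OH) but the carbonyl is bonded to -OH, not to a halogen.
(C) contains an acyl chloride (-C(=O)Cl), which satisfies every atom and bond constraint.
(D) has a carboxylic acid group (-C(=O)OH) but the carbonyl is bonded to -OH, not to a halogen.
So the answer is (C).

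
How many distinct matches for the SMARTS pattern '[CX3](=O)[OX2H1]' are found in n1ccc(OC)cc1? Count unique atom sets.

[CX3](=O)[OX2H1] is the SMARTS for a carboxylic acid: an sp2 carbon double-bonded to O and single-bonded to an -OH oxygen.
No fragment in the molecule satisfies every constraint, giving 0 matches.

0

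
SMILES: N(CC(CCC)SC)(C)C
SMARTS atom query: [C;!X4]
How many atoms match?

Check the 10 heavy atoms by environment: 8× C (X4) → no; 1× S (X2) → no; 1× N (X3) → no.
No environment satisfies the query, so 0 matching atoms.

0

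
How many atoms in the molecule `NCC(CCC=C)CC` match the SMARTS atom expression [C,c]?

8

The query [C,c] means: comma = OR; matches aliphatic or aromatic carbon — same as #6.
Check the 9 heavy atoms by environment: 8× C → match; 1× N → no.
That gives 8 matching atoms.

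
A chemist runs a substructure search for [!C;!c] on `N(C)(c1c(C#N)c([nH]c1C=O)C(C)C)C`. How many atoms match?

4

The query [!C;!c] means: neither aliphatic nor aromatic carbon — same as [!#6].
Check the 15 heavy atoms by environment: 1× n (aromatic) → match; 4× c (aromatic) → no; 7× C → no; 2× N → match; 1× O → match.
Summing the matching environments: 1 + 2 + 1 = 4 matching atoms.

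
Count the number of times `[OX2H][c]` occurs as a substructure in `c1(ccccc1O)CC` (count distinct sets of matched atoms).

1

[OX2H][c] is the SMARTS for a phenol: a hydroxyl oxygen attached to an aromatic carbon.
Exactly one fragment in the molecule meets all constraints, giving 1 match.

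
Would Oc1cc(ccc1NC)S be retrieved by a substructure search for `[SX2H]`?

Yes

The pattern [SX2H] describes an aliphatic sulfur with two connections, one being H — a thiol.
The molecule carries a thiol (-SH), whose atoms satisfy every constraint of the query, so the pattern matches.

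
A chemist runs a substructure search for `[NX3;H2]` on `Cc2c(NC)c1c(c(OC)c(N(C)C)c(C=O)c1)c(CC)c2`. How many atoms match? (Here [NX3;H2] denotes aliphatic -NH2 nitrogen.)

0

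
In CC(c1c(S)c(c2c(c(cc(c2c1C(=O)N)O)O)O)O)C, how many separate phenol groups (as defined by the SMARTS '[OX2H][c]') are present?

4

[OX2H][c] is the SMARTS for a phenol: a hydroxyl oxygen attached to an aromatic carbon.
The molecule carries 4 separate instances of a hydroxyl group (-OH) meeting every constraint; each maps to a distinct set of atoms, giving 4 matches.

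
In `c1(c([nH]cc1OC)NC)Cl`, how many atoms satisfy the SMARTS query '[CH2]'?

0

The query [CH2] means: aliphatic carbon with exactly two hydrogens.
Check the 10 heavy atoms by environment: 1× n (aromatic, H1) → no; 1× c (aromatic, H1) → no; 3× c (aromatic, H0) → no; 1× O (H0) → no; 2× C (H3) → no; 1× Cl (H0) → no; 1× N (H1) → no.
No environment satisfies the query, so 0 matching atoms.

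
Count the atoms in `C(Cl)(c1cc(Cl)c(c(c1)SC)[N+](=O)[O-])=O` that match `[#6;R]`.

6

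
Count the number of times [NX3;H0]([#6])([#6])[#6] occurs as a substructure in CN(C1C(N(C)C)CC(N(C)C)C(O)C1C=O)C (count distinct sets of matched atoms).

3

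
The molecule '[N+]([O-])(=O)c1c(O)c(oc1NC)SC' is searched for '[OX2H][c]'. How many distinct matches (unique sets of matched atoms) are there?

[OX2H][c] is the SMARTS for a phenol: a hydroxyl oxygen attached to an aromatic carbon.
Exactly one fragment in the molecule meets all constraints, giving 1 match.

1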